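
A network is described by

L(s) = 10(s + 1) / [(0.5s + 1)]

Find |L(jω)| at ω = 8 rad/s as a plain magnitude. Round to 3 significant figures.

19.6

At ω = 8 rad/s:
zero (1 + j8·1) = 1 + j8 → |·| ≈ 8.0623, ∠ ≈ 82.87°
pole (1 + j8·0.5) = 1 + j4 → |·| ≈ 4.1231, ∠ ≈ 75.96°
|L| = 10 · 8.0623 / (4.1231) ≈ 19.554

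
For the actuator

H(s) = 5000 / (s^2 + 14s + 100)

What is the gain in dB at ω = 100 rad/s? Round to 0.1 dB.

At s = jω = j100:
quadratic: (j100)² + 14·j100 + 100 = -9900 + j1400 → |·| ≈ 9998.5, ∠ ≈ 171.95°
|H| = 5000 / 9998.5 ≈ 0.50008
Gain = 20 log₁₀(0.50008) ≈ -6.02 dB

-6.0 dB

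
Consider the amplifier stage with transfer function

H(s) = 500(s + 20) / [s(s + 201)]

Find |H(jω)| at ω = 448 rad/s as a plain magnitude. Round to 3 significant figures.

1.02

At s = jω = j448:
zero (s+20): 20 + j448 → |·| = √(20²+448²) = √201104 ≈ 448.45, ∠ = arctan(448/20) ≈ 87.44°
pole (s+201): 201 + j448 → |·| = √(201²+448²) = √241105 ≈ 491.02, ∠ = arctan(448/201) ≈ 65.84°
pole at origin: |s| = 448, ∠ = 90.00° (in denominator)
|H| = 500 · 448.45 / 2.1998e+05 ≈ 1.0193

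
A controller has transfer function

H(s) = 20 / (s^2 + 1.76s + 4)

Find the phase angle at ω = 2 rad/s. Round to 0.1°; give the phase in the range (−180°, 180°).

-90.0°

At s = jω = j2:
quadratic: (j2)² + 1.76·j2 + 4 = 0 + j3.52 → |·| ≈ 3.52, ∠ ≈ 90.00°
∠H = 0.00° − 90.00° = -90.00°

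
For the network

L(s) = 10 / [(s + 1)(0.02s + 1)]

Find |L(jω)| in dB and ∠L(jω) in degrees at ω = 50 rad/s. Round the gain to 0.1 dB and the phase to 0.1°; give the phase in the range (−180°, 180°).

At ω = 50 rad/s:
pole (1 + j50·1) = 1 + j50 → |·| ≈ 50.01, ∠ ≈ 88.85°
pole (1 + j50·0.02) = 1 + j1 → |·| ≈ 1.4142, ∠ ≈ 45.00°
|L| = 10 · 1 / (50.01 · 1.4142) ≈ 0.14139
Gain = 20 log₁₀(0.14139) ≈ -16.99 dB
∠L = (0°) − (88.85° + 45.00°) = -133.85°

-17.0 dB, -133.9°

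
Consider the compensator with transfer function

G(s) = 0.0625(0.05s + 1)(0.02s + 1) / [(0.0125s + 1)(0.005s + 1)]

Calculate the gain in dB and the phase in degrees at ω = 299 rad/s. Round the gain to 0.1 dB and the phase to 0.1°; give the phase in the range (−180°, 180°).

At ω = 299 rad/s:
zero (1 + j299·0.05) = 1 + j14.95 → |·| ≈ 14.983, ∠ ≈ 86.17°
zero (1 + j299·0.02) = 1 + j5.98 → |·| ≈ 6.063, ∠ ≈ 80.51°
pole (1 + j299·0.0125) = 1 + j3.7375 → |·| ≈ 3.869, ∠ ≈ 75.02°
pole (1 + j299·0.005) = 1 + j1.495 → |·| ≈ 1.7986, ∠ ≈ 56.22°
|G| = 0.0625 · 14.983 · 6.063 / (3.869 · 1.7986) ≈ 0.81589
Gain = 20 log₁₀(0.81589) ≈ -1.77 dB
∠G = (86.17° + 80.51°) − (75.02° + 56.22°) = 35.44°

-1.8 dB, 35.4°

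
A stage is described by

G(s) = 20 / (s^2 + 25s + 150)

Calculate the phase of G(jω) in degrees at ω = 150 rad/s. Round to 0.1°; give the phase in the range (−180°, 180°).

-170.5°

Substitute s = j150:
Numerator: 20 = 20 + j0
Denominator: (j150)^2 + 25(j150) + 150 = -22350 + j3750
|N| = √(20² + 0²) ≈ 20, ∠N ≈ 0.00°
|D| = √(22350² + 3750²) ≈ 22662, ∠D ≈ 170.48°
∠G = 0.00° − 170.48° = -170.48°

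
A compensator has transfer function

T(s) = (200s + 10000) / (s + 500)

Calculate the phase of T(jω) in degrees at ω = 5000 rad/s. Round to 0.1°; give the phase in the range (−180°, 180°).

Substitute s = j5000:
Numerator: 200(j5000) + 10000 = 10000 + j1000000
Denominator: (j5000) + 500 = 500 + j5000
|N| = √(10000² + 1000000²) ≈ 1e+06, ∠N ≈ 89.43°
|D| = √(500² + 5000²) ≈ 5024.9, ∠D ≈ 84.29°
∠T = 89.43° − 84.29° = 5.14°

5.1°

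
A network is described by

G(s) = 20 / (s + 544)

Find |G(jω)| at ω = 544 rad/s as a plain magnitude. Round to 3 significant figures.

0.0260

Substitute s = j544:
Numerator: 20 = 20 + j0
Denominator: (j544) + 544 = 544 + j544
|N| = √(20² + 0²) ≈ 20, ∠N ≈ 0.00°
|D| = √(544² + 544²) ≈ 769.33, ∠D ≈ 45.00°
|G| = 20 / 769.33 ≈ 0.025997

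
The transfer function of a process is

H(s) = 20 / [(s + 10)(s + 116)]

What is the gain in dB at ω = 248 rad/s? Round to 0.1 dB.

At s = jω = j248:
pole (s+10): 10 + j248 → |·| = √(10²+248²) = √61604 ≈ 248.2, ∠ = arctan(248/10) ≈ 87.69°
pole (s+116): 116 + j248 → |·| = √(116²+248²) = √74960 ≈ 273.79, ∠ = arctan(248/116) ≈ 64.93°
|H| = 20 / 67955 ≈ 0.00029431
Gain = 20 log₁₀(0.00029431) ≈ -70.62 dB

-70.6 dB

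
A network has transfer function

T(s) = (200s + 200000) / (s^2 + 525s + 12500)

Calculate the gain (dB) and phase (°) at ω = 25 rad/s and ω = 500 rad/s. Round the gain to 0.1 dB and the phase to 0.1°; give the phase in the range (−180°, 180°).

Substitute s = j25:
Numerator: 200(j25) + 200000 = 200000 + j5000
Denominator: (j25)^2 + 525(j25) + 12500 = 11875 + j13125
|N| = √(200000² + 5000²) ≈ 2.0006e+05, ∠N ≈ 1.43°
|D| = √(11875² + 13125²) ≈ 17700, ∠D ≈ 47.86°
|T| = 2.0006e+05 / 17700 ≈ 11.303
Gain = 20 log₁₀(11.303) ≈ 21.06 dB
∠T = 1.43° − 47.86° = -46.43°

Substitute s = j500:
Numerator: 200(j500) + 200000 = 200000 + j100000
Denominator: (j500)^2 + 525(j500) + 12500 = -237500 + j262500
|N| = √(200000² + 100000²) ≈ 2.2361e+05, ∠N ≈ 26.57°
|D| = √(237500² + 262500²) ≈ 3.54e+05, ∠D ≈ 132.14°
|T| = 2.2361e+05 / 3.54e+05 ≈ 0.63167
Gain = 20 log₁₀(0.63167) ≈ -3.99 dB
∠T = 26.57° − 132.14° = -105.57°

ω = 25: 21.1 dB, -46.4°; ω = 500: -4.0 dB, -105.6°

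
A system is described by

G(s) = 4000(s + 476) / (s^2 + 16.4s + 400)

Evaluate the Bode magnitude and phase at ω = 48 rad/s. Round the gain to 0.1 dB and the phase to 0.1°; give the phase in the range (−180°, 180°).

59.4 dB, -151.8°

At s = jω = j48:
zero (s+476): 476 + j48 → |·| = √(476²+48²) = √228880 ≈ 478.41, ∠ = arctan(48/476) ≈ 5.76°
quadratic: (j48)² + 16.4·j48 + 400 = -1904 + j787.2 → |·| ≈ 2060.3, ∠ ≈ 157.54°
|G| = 4000 · 478.41 / 2060.3 ≈ 928.82
Gain = 20 log₁₀(928.82) ≈ 59.36 dB
∠G = 5.76° − 157.54° = -151.78°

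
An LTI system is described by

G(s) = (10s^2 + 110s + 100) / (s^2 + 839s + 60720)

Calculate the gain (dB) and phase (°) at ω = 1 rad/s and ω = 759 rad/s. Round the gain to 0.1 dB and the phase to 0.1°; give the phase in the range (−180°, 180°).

Substitute s = j1:
Numerator: 10(j1)^2 + 110(j1) + 100 = 90 + j110
Denominator: (j1)^2 + 839(j1) + 60720 = 60719 + j839
|N| = √(90² + 110²) ≈ 142.13, ∠N ≈ 50.71°
|D| = √(60719² + 839²) ≈ 60725, ∠D ≈ 0.79°
|G| = 142.13 / 60725 ≈ 0.0023406
Gain = 20 log₁₀(0.0023406) ≈ -52.61 dB
∠G = 50.71° − 0.79° = 49.92°

Substitute s = j759:
Numerator: 10(j759)^2 + 110(j759) + 100 = -5760710 + j83490
Denominator: (j759)^2 + 839(j759) + 60720 = -515361 + j636801
|N| = √(5760710² + 83490²) ≈ 5.7613e+06, ∠N ≈ 179.17°
|D| = √(515361² + 636801²) ≈ 8.1921e+05, ∠D ≈ 128.98°
|G| = 5.7613e+06 / 8.1921e+05 ≈ 7.0328
Gain = 20 log₁₀(7.0328) ≈ 16.94 dB
∠G = 179.17° − 128.98° = 50.19°

ω = 1: -52.6 dB, 49.9°; ω = 759: 16.9 dB, 50.2°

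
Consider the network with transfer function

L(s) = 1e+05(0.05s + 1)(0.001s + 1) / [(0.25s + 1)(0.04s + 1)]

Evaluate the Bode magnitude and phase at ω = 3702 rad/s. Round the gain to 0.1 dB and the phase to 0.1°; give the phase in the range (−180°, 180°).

At ω = 3702 rad/s:
zero (1 + j3702·0.05) = 1 + j185.1 → |·| ≈ 185.1, ∠ ≈ 89.69°
zero (1 + j3702·0.001) = 1 + j3.702 → |·| ≈ 3.8347, ∠ ≈ 74.88°
pole (1 + j3702·0.25) = 1 + j925.5 → |·| ≈ 925.5, ∠ ≈ 89.94°
pole (1 + j3702·0.04) = 1 + j148.08 → |·| ≈ 148.08, ∠ ≈ 89.61°
|L| = 1e+05 · 185.1 · 3.8347 / (925.5 · 148.08) ≈ 517.92
Gain = 20 log₁₀(517.92) ≈ 54.29 dB
∠L = (89.69° + 74.88°) − (89.94° + 89.61°) = -14.98°

54.3 dB, -15.0°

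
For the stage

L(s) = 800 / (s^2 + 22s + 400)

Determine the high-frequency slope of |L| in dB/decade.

Each pole contributes −20 dB/decade at high frequency; each zero contributes +20 dB/decade.
Net: 0 zero(s) − 2 pole(s) → -40 dB/decade.

-40 dB/decade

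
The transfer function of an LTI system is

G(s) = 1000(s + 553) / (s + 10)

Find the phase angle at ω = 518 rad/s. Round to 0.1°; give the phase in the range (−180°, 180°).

At s = jω = j518:
zero (s+553): 553 + j518 → |·| = √(553²+518²) = √574133 ≈ 757.72, ∠ = arctan(518/553) ≈ 43.13°
pole (s+10): 10 + j518 → |·| = √(10²+518²) = √268424 ≈ 518.1, ∠ = arctan(518/10) ≈ 88.89°
∠G = 43.13° − 88.89° = -45.76°

-45.8°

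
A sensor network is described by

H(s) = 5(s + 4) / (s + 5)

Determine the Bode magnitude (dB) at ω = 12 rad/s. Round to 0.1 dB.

13.7 dB

At s = jω = j12:
zero (s+4): 4 + j12 → |·| = √(4²+12²) = √160 ≈ 12.649, ∠ = arctan(12/4) ≈ 71.57°
pole (s+5): 5 + j12 → |·| = √(5²+12²) = √169 ≈ 13, ∠ = arctan(12/5) ≈ 67.38°
|H| = 5 · 12.649 / 13 ≈ 4.865
Gain = 20 log₁₀(4.865) ≈ 13.74 dB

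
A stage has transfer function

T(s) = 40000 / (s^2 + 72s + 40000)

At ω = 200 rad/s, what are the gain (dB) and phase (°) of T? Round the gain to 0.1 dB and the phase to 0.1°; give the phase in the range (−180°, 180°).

At s = jω = j200:
quadratic: (j200)² + 72·j200 + 40000 = 0 + j14400 → |·| ≈ 14400, ∠ ≈ 90.00°
|T| = 40000 / 14400 ≈ 2.7778
Gain = 20 log₁₀(2.7778) ≈ 8.87 dB
∠T = 0.00° − 90.00° = -90.00°

8.9 dB, -90.0°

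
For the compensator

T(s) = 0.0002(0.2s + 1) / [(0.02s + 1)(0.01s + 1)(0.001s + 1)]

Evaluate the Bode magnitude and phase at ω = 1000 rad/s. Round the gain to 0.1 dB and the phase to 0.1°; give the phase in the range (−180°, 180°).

-77.0 dB, -126.7°

At ω = 1000 rad/s:
zero (1 + j1000·0.2) = 1 + j200 → |·| ≈ 200, ∠ ≈ 89.71°
pole (1 + j1000·0.02) = 1 + j20 → |·| ≈ 20.025, ∠ ≈ 87.14°
pole (1 + j1000·0.01) = 1 + j10 → |·| ≈ 10.05, ∠ ≈ 84.29°
pole (1 + j1000·0.001) = 1 + j1 → |·| ≈ 1.4142, ∠ ≈ 45.00°
|T| = 0.0002 · 200 / (20.025 · 10.05 · 1.4142) ≈ 0.00014054
Gain = 20 log₁₀(0.00014054) ≈ -77.04 dB
∠T = (89.71°) − (87.14° + 84.29° + 45.00°) = -126.72°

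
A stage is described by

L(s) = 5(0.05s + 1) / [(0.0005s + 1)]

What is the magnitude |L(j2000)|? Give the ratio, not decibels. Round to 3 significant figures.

354

At ω = 2000 rad/s:
zero (1 + j2000·0.05) = 1 + j100 → |·| ≈ 100, ∠ ≈ 89.43°
pole (1 + j2000·0.0005) = 1 + j1 → |·| ≈ 1.4142, ∠ ≈ 45.00°
|L| = 5 · 100 / (1.4142) ≈ 353.56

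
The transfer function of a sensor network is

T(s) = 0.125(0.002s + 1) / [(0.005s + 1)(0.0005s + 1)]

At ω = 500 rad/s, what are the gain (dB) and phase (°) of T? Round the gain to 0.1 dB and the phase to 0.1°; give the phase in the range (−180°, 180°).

-23.9 dB, -37.2°

At ω = 500 rad/s:
zero (1 + j500·0.002) = 1 + j1 → |·| ≈ 1.4142, ∠ ≈ 45.00°
pole (1 + j500·0.005) = 1 + j2.5 → |·| ≈ 2.6926, ∠ ≈ 68.20°
pole (1 + j500·0.0005) = 1 + j0.25 → |·| ≈ 1.0308, ∠ ≈ 14.04°
|T| = 0.125 · 1.4142 / (2.6926 · 1.0308) ≈ 0.06369
Gain = 20 log₁₀(0.06369) ≈ -23.92 dB
∠T = (45.00°) − (68.20° + 14.04°) = -37.24°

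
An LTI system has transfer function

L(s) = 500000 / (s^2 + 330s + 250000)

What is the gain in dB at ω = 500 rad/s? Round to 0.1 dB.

At s = jω = j500:
quadratic: (j500)² + 330·j500 + 250000 = 0 + j165000 → |·| ≈ 1.65e+05, ∠ ≈ 90.00°
|L| = 500000 / 1.65e+05 ≈ 3.0303
Gain = 20 log₁₀(3.0303) ≈ 9.63 dB

9.6 dB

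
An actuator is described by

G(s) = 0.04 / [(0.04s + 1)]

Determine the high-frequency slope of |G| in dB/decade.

Each pole contributes −20 dB/decade at high frequency; each zero contributes +20 dB/decade.
Net: 0 zero(s) − 1 pole(s) → -20 dB/decade.

-20 dB/decade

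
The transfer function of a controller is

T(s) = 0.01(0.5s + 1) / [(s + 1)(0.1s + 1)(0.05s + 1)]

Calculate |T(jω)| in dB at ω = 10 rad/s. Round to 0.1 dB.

At ω = 10 rad/s:
zero (1 + j10·0.5) = 1 + j5 → |·| ≈ 5.099, ∠ ≈ 78.69°
pole (1 + j10·1) = 1 + j10 → |·| ≈ 10.05, ∠ ≈ 84.29°
pole (1 + j10·0.1) = 1 + j1 → |·| ≈ 1.4142, ∠ ≈ 45.00°
pole (1 + j10·0.05) = 1 + j0.5 → |·| ≈ 1.118, ∠ ≈ 26.57°
|T| = 0.01 · 5.099 / (10.05 · 1.4142 · 1.118) ≈ 0.003209
Gain = 20 log₁₀(0.003209) ≈ -49.87 dB

-49.9 dB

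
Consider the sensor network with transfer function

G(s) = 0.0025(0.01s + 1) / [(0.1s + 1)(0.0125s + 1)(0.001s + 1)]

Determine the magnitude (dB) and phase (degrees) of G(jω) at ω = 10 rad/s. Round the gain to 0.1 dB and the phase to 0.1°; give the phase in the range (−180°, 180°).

-55.1 dB, -47.0°

At ω = 10 rad/s:
zero (1 + j10·0.01) = 1 + j0.1 → |·| ≈ 1.005, ∠ ≈ 5.71°
pole (1 + j10·0.1) = 1 + j1 → |·| ≈ 1.4142, ∠ ≈ 45.00°
pole (1 + j10·0.0125) = 1 + j0.125 → |·| ≈ 1.0078, ∠ ≈ 7.13°
pole (1 + j10·0.001) = 1 + j0.01 → |·| ≈ 1, ∠ ≈ 0.57°
|G| = 0.0025 · 1.005 / (1.4142 · 1.0078 · 1) ≈ 0.0017629
Gain = 20 log₁₀(0.0017629) ≈ -55.08 dB
∠G = (5.71°) − (45.00° + 7.13° + 0.57°) = -46.99°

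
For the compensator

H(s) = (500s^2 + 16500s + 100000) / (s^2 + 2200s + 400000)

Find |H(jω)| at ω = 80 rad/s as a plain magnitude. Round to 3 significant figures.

Substitute s = j80:
Numerator: 500(j80)^2 + 16500(j80) + 100000 = -3100000 + j1320000
Denominator: (j80)^2 + 2200(j80) + 400000 = 393600 + j176000
|N| = √(3100000² + 1320000²) ≈ 3.3693e+06, ∠N ≈ 156.94°
|D| = √(393600² + 176000²) ≈ 4.3116e+05, ∠D ≈ 24.09°
|H| = 3.3693e+06 / 4.3116e+05 ≈ 7.8145

7.81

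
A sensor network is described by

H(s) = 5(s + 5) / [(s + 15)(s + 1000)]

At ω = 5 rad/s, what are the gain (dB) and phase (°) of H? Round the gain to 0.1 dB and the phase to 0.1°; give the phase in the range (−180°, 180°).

-53.0 dB, 26.3°

At s = jω = j5:
zero (s+5): 5 + j5 → |·| = √(5²+5²) = √50 ≈ 7.0711, ∠ = arctan(5/5) ≈ 45.00°
pole (s+15): 15 + j5 → |·| = √(15²+5²) = √250 ≈ 15.811, ∠ = arctan(5/15) ≈ 18.43°
pole (s+1000): 1000 + j5 → |·| = √(1000²+5²) = √1000025 ≈ 1000, ∠ = arctan(5/1000) ≈ 0.29°
|H| = 5 · 7.0711 / 15811 ≈ 0.0022361
Gain = 20 log₁₀(0.0022361) ≈ -53.01 dB
∠H = 45.00° − 18.72° = 26.28°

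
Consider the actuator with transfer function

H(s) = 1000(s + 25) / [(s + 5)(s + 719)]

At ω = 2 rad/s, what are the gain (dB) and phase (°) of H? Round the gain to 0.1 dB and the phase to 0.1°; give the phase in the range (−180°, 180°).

16.2 dB, -17.4°

At s = jω = j2:
zero (s+25): 25 + j2 → |·| = √(25²+2²) = √629 ≈ 25.08, ∠ = arctan(2/25) ≈ 4.57°
pole (s+5): 5 + j2 → |·| = √(5²+2²) = √29 ≈ 5.3852, ∠ = arctan(2/5) ≈ 21.80°
pole (s+719): 719 + j2 → |·| = √(719²+2²) = √516965 ≈ 719, ∠ = arctan(2/719) ≈ 0.16°
|H| = 1000 · 25.08 / 3872 ≈ 6.4773
Gain = 20 log₁₀(6.4773) ≈ 16.23 dB
∠H = 4.57° − 21.96° = -17.39°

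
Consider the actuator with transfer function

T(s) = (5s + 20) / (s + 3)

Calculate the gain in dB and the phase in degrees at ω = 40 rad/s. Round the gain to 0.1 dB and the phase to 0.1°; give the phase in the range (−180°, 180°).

Substitute s = j40:
Numerator: 5(j40) + 20 = 20 + j200
Denominator: (j40) + 3 = 3 + j40
|N| = √(20² + 200²) ≈ 201, ∠N ≈ 84.29°
|D| = √(3² + 40²) ≈ 40.112, ∠D ≈ 85.71°
|T| = 201 / 40.112 ≈ 5.011
Gain = 20 log₁₀(5.011) ≈ 14.00 dB
∠T = 84.29° − 85.71° = -1.42°

14.0 dB, -1.4°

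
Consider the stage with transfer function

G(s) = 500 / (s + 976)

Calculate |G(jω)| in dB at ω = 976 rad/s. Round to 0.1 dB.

Substitute s = j976:
Numerator: 500 = 500 + j0
Denominator: (j976) + 976 = 976 + j976
|N| = √(500² + 0²) ≈ 500, ∠N ≈ 0.00°
|D| = √(976² + 976²) ≈ 1380.3, ∠D ≈ 45.00°
|G| = 500 / 1380.3 ≈ 0.36224
Gain = 20 log₁₀(0.36224) ≈ -8.82 dB

-8.8 dB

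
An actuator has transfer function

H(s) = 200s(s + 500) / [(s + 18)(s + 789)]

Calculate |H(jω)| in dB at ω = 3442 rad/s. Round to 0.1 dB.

45.9 dB

At s = jω = j3442:
zero (s+500): 500 + j3442 → |·| = √(500²+3442²) = √12097364 ≈ 3478.1, ∠ = arctan(3442/500) ≈ 81.73°
zero at origin: s = j3442 → |·| = 3442, ∠ = 90.00°
pole (s+18): 18 + j3442 → |·| = √(18²+3442²) = √11847688 ≈ 3442, ∠ = arctan(3442/18) ≈ 89.70°
pole (s+789): 789 + j3442 → |·| = √(789²+3442²) = √12469885 ≈ 3531.3, ∠ = arctan(3442/789) ≈ 77.09°
|H| = 200 · 1.1972e+07 / 1.2155e+07 ≈ 196.99
Gain = 20 log₁₀(196.99) ≈ 45.89 dB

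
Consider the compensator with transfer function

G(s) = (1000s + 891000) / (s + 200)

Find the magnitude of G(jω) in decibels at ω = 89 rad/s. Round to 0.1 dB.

72.2 dB

Substitute s = j89:
Numerator: 1000(j89) + 891000 = 891000 + j89000
Denominator: (j89) + 200 = 200 + j89
|N| = √(891000² + 89000²) ≈ 8.9543e+05, ∠N ≈ 5.70°
|D| = √(200² + 89²) ≈ 218.91, ∠D ≈ 23.99°
|G| = 8.9543e+05 / 218.91 ≈ 4090.4
Gain = 20 log₁₀(4090.4) ≈ 72.24 dB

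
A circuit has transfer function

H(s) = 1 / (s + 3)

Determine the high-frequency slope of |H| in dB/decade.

-20 dB/decade

Each pole contributes −20 dB/decade at high frequency; each zero contributes +20 dB/decade.
Net: 0 zero(s) − 1 pole(s) → -20 dB/decade.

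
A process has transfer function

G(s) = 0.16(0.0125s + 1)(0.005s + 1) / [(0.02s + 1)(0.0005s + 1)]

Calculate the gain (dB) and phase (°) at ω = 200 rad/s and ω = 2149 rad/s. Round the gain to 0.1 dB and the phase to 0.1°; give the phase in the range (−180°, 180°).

ω = 200: -16.7 dB, 31.5°; ω = 2149: -2.7 dB, 36.8°

At ω = 200 rad/s:
zero (1 + j200·0.0125) = 1 + j2.5 → |·| ≈ 2.6926, ∠ ≈ 68.20°
zero (1 + j200·0.005) = 1 + j1 → |·| ≈ 1.4142, ∠ ≈ 45.00°
pole (1 + j200·0.02) = 1 + j4 → |·| ≈ 4.1231, ∠ ≈ 75.96°
pole (1 + j200·0.0005) = 1 + j0.1 → |·| ≈ 1.005, ∠ ≈ 5.71°
|G| = 0.16 · 2.6926 · 1.4142 / (4.1231 · 1.005) ≈ 0.14703
Gain = 20 log₁₀(0.14703) ≈ -16.65 dB
∠G = (68.20° + 45.00°) − (75.96° + 5.71°) = 31.53°

At ω = 2149 rad/s:
zero (1 + j2149·0.0125) = 1 + j26.8625 → |·| ≈ 26.881, ∠ ≈ 87.87°
zero (1 + j2149·0.005) = 1 + j10.745 → |·| ≈ 10.791, ∠ ≈ 84.68°
pole (1 + j2149·0.02) = 1 + j42.98 → |·| ≈ 42.992, ∠ ≈ 88.67°
pole (1 + j2149·0.0005) = 1 + j1.0745 → |·| ≈ 1.4678, ∠ ≈ 47.06°
|G| = 0.16 · 26.881 · 10.791 / (42.992 · 1.4678) ≈ 0.73548
Gain = 20 log₁₀(0.73548) ≈ -2.67 dB
∠G = (87.87° + 84.68°) − (88.67° + 47.06°) = 36.82°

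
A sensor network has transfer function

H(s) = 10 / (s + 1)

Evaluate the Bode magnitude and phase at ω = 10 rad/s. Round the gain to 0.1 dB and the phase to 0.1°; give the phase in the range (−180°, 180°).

At s = jω = j10:
pole (s+1): 1 + j10 → |·| = √(1²+10²) = √101 ≈ 10.05, ∠ = arctan(10/1) ≈ 84.29°
|H| = 10 / 10.05 ≈ 0.99502
Gain = 20 log₁₀(0.99502) ≈ -0.04 dB
∠H = 0.00° − 84.29° = -84.29°

-0.0 dB, -84.3°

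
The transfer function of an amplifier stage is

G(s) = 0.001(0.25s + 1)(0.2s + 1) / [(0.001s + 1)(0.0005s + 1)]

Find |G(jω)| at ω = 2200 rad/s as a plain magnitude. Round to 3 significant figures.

At ω = 2200 rad/s:
zero (1 + j2200·0.25) = 1 + j550 → |·| ≈ 550, ∠ ≈ 89.90°
zero (1 + j2200·0.2) = 1 + j440 → |·| ≈ 440, ∠ ≈ 89.87°
pole (1 + j2200·0.001) = 1 + j2.2 → |·| ≈ 2.4166, ∠ ≈ 65.56°
pole (1 + j2200·0.0005) = 1 + j1.1 → |·| ≈ 1.4866, ∠ ≈ 47.73°
|G| = 0.001 · 550 · 440 / (2.4166 · 1.4866) ≈ 67.362

67.4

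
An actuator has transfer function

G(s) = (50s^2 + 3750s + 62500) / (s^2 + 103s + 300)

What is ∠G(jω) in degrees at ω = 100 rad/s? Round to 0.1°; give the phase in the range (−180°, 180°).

6.1°

Substitute s = j100:
Numerator: 50(j100)^2 + 3750(j100) + 62500 = -437500 + j375000
Denominator: (j100)^2 + 103(j100) + 300 = -9700 + j10300
|N| = √(437500² + 375000²) ≈ 5.7622e+05, ∠N ≈ 139.40°
|D| = √(9700² + 10300²) ≈ 14148, ∠D ≈ 133.28°
∠G = 139.40° − 133.28° = 6.12°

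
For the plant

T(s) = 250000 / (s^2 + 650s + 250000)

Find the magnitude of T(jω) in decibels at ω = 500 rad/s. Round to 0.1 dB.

At s = jω = j500:
quadratic: (j500)² + 650·j500 + 250000 = 0 + j325000 → |·| ≈ 3.25e+05, ∠ ≈ 90.00°
|T| = 250000 / 3.25e+05 ≈ 0.76923
Gain = 20 log₁₀(0.76923) ≈ -2.28 dB

-2.3 dB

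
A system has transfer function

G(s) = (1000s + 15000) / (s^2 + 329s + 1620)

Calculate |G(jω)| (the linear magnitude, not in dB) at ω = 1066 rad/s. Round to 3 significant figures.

Substitute s = j1066:
Numerator: 1000(j1066) + 15000 = 15000 + j1066000
Denominator: (j1066)^2 + 329(j1066) + 1620 = -1134736 + j350714
|N| = √(15000² + 1066000²) ≈ 1.0661e+06, ∠N ≈ 89.19°
|D| = √(1134736² + 350714²) ≈ 1.1877e+06, ∠D ≈ 162.83°
|G| = 1.0661e+06 / 1.1877e+06 ≈ 0.89762

0.898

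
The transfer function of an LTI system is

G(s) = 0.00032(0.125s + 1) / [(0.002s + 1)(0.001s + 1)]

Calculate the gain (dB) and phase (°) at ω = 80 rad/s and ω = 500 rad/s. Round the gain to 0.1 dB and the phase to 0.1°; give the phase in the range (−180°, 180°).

At ω = 80 rad/s:
zero (1 + j80·0.125) = 1 + j10 → |·| ≈ 10.05, ∠ ≈ 84.29°
pole (1 + j80·0.002) = 1 + j0.16 → |·| ≈ 1.0127, ∠ ≈ 9.09°
pole (1 + j80·0.001) = 1 + j0.08 → |·| ≈ 1.0032, ∠ ≈ 4.57°
|G| = 0.00032 · 10.05 / (1.0127 · 1.0032) ≈ 0.0031655
Gain = 20 log₁₀(0.0031655) ≈ -49.99 dB
∠G = (84.29°) − (9.09° + 4.57°) = 70.63°

At ω = 500 rad/s:
zero (1 + j500·0.125) = 1 + j62.5 → |·| ≈ 62.508, ∠ ≈ 89.08°
pole (1 + j500·0.002) = 1 + j1 → |·| ≈ 1.4142, ∠ ≈ 45.00°
pole (1 + j500·0.001) = 1 + j0.5 → |·| ≈ 1.118, ∠ ≈ 26.57°
|G| = 0.00032 · 62.508 / (1.4142 · 1.118) ≈ 0.012651
Gain = 20 log₁₀(0.012651) ≈ -37.96 dB
∠G = (89.08°) − (45.00° + 26.57°) = 17.51°

ω = 80: -50.0 dB, 70.6°; ω = 500: -38.0 dB, 17.5°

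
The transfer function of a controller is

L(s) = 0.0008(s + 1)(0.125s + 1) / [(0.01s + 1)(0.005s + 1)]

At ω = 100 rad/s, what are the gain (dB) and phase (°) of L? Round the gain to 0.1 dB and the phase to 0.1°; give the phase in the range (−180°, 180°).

-4.0 dB, 103.3°

At ω = 100 rad/s:
zero (1 + j100·1) = 1 + j100 → |·| ≈ 100, ∠ ≈ 89.43°
zero (1 + j100·0.125) = 1 + j12.5 → |·| ≈ 12.54, ∠ ≈ 85.43°
pole (1 + j100·0.01) = 1 + j1 → |·| ≈ 1.4142, ∠ ≈ 45.00°
pole (1 + j100·0.005) = 1 + j0.5 → |·| ≈ 1.118, ∠ ≈ 26.57°
|L| = 0.0008 · 100 · 12.54 / (1.4142 · 1.118) ≈ 0.6345
Gain = 20 log₁₀(0.6345) ≈ -3.95 dB
∠L = (89.43° + 85.43°) − (45.00° + 26.57°) = 103.29°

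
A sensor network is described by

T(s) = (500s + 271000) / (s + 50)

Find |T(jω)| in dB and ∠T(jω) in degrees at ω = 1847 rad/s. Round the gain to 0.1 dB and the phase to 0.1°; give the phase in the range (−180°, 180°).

Substitute s = j1847:
Numerator: 500(j1847) + 271000 = 271000 + j923500
Denominator: (j1847) + 50 = 50 + j1847
|N| = √(271000² + 923500²) ≈ 9.6244e+05, ∠N ≈ 73.65°
|D| = √(50² + 1847²) ≈ 1847.7, ∠D ≈ 88.45°
|T| = 9.6244e+05 / 1847.7 ≈ 520.89
Gain = 20 log₁₀(520.89) ≈ 54.33 dB
∠T = 73.65° − 88.45° = -14.80°

54.3 dB, -14.8°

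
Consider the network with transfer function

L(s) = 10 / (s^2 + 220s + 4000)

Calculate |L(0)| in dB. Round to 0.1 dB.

L(0) = 10 / 4000 = 0.0025
20 log₁₀(0.0025) ≈ -52.04 dB

-52.0 dB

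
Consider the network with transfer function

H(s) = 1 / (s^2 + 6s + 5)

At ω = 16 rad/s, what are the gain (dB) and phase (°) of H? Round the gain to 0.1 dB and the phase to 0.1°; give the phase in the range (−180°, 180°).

Substitute s = j16:
Numerator: 1 = 1 + j0
Denominator: (j16)^2 + 6(j16) + 5 = -251 + j96
|N| = √(1² + 0²) ≈ 1, ∠N ≈ 0.00°
|D| = √(251² + 96²) ≈ 268.73, ∠D ≈ 159.07°
|H| = 1 / 268.73 ≈ 0.0037212
Gain = 20 log₁₀(0.0037212) ≈ -48.59 dB
∠H = 0.00° − 159.07° = -159.07°

-48.6 dB, -159.1°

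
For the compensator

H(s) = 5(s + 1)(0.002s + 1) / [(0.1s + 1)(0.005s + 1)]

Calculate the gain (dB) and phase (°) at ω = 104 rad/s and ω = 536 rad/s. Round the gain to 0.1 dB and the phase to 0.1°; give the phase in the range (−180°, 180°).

ω = 104: 33.1 dB, -10.8°; ω = 536: 28.2 dB, -21.6°

At ω = 104 rad/s:
zero (1 + j104·1) = 1 + j104 → |·| ≈ 104, ∠ ≈ 89.45°
zero (1 + j104·0.002) = 1 + j0.208 → |·| ≈ 1.0214, ∠ ≈ 11.75°
pole (1 + j104·0.1) = 1 + j10.4 → |·| ≈ 10.448, ∠ ≈ 84.51°
pole (1 + j104·0.005) = 1 + j0.52 → |·| ≈ 1.1271, ∠ ≈ 27.47°
|H| = 5 · 104 · 1.0214 / (10.448 · 1.1271) ≈ 45.103
Gain = 20 log₁₀(45.103) ≈ 33.08 dB
∠H = (89.45° + 11.75°) − (84.51° + 27.47°) = -10.78°

At ω = 536 rad/s:
zero (1 + j536·1) = 1 + j536 → |·| ≈ 536, ∠ ≈ 89.89°
zero (1 + j536·0.002) = 1 + j1.072 → |·| ≈ 1.466, ∠ ≈ 46.99°
pole (1 + j536·0.1) = 1 + j53.6 → |·| ≈ 53.609, ∠ ≈ 88.93°
pole (1 + j536·0.005) = 1 + j2.68 → |·| ≈ 2.8605, ∠ ≈ 69.54°
|H| = 5 · 536 · 1.466 / (53.609 · 2.8605) ≈ 25.621
Gain = 20 log₁₀(25.621) ≈ 28.17 dB
∠H = (89.89° + 46.99°) − (88.93° + 69.54°) = -21.59°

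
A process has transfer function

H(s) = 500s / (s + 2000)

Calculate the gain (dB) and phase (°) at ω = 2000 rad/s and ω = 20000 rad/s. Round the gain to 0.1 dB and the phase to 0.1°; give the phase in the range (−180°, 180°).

ω = 2000: 51.0 dB, 45.0°; ω = 20000: 53.9 dB, 5.7°

At s = jω = j2000:
zero at origin: s = j2000 → |·| = 2000, ∠ = 90.00°
pole (s+2000): 2000 + j2000 → |·| = √(2000²+2000²) = √8000000 ≈ 2828.4, ∠ = arctan(2000/2000) ≈ 45.00°
|H| = 500 · 2000 / 2828.4 ≈ 353.56
Gain = 20 log₁₀(353.56) ≈ 50.97 dB
∠H = 90.00° − 45.00° = 45.00°

At s = jω = j20000:
zero at origin: s = j20000 → |·| = 20000, ∠ = 90.00°
pole (s+2000): 2000 + j20000 → |·| = √(2000²+20000²) = √404000000 ≈ 20100, ∠ = arctan(20000/2000) ≈ 84.29°
|H| = 500 · 20000 / 20100 ≈ 497.51
Gain = 20 log₁₀(497.51) ≈ 53.94 dB
∠H = 90.00° − 84.29° = 5.71°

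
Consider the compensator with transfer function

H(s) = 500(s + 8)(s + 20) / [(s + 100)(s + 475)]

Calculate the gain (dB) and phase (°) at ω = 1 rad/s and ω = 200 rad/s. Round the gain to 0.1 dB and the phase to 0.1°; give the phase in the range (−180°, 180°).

At s = jω = j1:
zero (s+8): 8 + j1 → |·| = √(8²+1²) = √65 ≈ 8.0623, ∠ = arctan(1/8) ≈ 7.13°
zero (s+20): 20 + j1 → |·| = √(20²+1²) = √401 ≈ 20.025, ∠ = arctan(1/20) ≈ 2.86°
pole (s+100): 100 + j1 → |·| = √(100²+1²) = √10001 ≈ 100, ∠ = arctan(1/100) ≈ 0.57°
pole (s+475): 475 + j1 → |·| = √(475²+1²) = √225626 ≈ 475, ∠ = arctan(1/475) ≈ 0.12°
|H| = 500 · 161.45 / 47500 ≈ 1.6995
Gain = 20 log₁₀(1.6995) ≈ 4.61 dB
∠H = 9.99° − 0.69° = 9.30°

At s = jω = j200:
zero (s+8): 8 + j200 → |·| = √(8²+200²) = √40064 ≈ 200.16, ∠ = arctan(200/8) ≈ 87.71°
zero (s+20): 20 + j200 → |·| = √(20²+200²) = √40400 ≈ 201, ∠ = arctan(200/20) ≈ 84.29°
pole (s+100): 100 + j200 → |·| = √(100²+200²) = √50000 ≈ 223.61, ∠ = arctan(200/100) ≈ 63.43°
pole (s+475): 475 + j200 → |·| = √(475²+200²) = √265625 ≈ 515.39, ∠ = arctan(200/475) ≈ 22.83°
|H| = 500 · 40232 / 1.1525e+05 ≈ 174.54
Gain = 20 log₁₀(174.54) ≈ 44.84 dB
∠H = 172.00° − 86.26° = 85.74°

ω = 1: 4.6 dB, 9.3°; ω = 200: 44.8 dB, 85.7°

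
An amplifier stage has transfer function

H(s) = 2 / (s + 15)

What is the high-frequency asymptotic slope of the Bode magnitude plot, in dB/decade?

-20 dB/decade

Each pole contributes −20 dB/decade at high frequency; each zero contributes +20 dB/decade.
Net: 0 zero(s) − 1 pole(s) → -20 dB/decade.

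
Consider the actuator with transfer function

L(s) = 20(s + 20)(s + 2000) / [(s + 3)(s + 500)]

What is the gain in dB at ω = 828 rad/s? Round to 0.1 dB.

33.0 dB

At s = jω = j828:
zero (s+20): 20 + j828 → |·| = √(20²+828²) = √685984 ≈ 828.24, ∠ = arctan(828/20) ≈ 88.62°
zero (s+2000): 2000 + j828 → |·| = √(2000²+828²) = √4685584 ≈ 2164.6, ∠ = arctan(828/2000) ≈ 22.49°
pole (s+3): 3 + j828 → |·| = √(3²+828²) = √685593 ≈ 828.01, ∠ = arctan(828/3) ≈ 89.79°
pole (s+500): 500 + j828 → |·| = √(500²+828²) = √935584 ≈ 967.26, ∠ = arctan(828/500) ≈ 58.87°
|L| = 20 · 1.7928e+06 / 8.009e+05 ≈ 44.77
Gain = 20 log₁₀(44.77) ≈ 33.02 dB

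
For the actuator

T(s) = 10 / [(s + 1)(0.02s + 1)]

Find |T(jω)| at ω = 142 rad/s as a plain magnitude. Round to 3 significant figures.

0.0234

At ω = 142 rad/s:
pole (1 + j142·1) = 1 + j142 → |·| ≈ 142, ∠ ≈ 89.60°
pole (1 + j142·0.02) = 1 + j2.84 → |·| ≈ 3.0109, ∠ ≈ 70.60°
|T| = 10 · 1 / (142 · 3.0109) ≈ 0.023389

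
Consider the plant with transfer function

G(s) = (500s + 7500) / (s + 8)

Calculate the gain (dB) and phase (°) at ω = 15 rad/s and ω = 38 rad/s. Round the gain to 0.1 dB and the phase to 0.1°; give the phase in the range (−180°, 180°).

Substitute s = j15:
Numerator: 500(j15) + 7500 = 7500 + j7500
Denominator: (j15) + 8 = 8 + j15
|N| = √(7500² + 7500²) ≈ 10607, ∠N ≈ 45.00°
|D| = √(8² + 15²) ≈ 17, ∠D ≈ 61.93°
|G| = 10607 / 17 ≈ 623.94
Gain = 20 log₁₀(623.94) ≈ 55.90 dB
∠G = 45.00° − 61.93° = -16.93°

Substitute s = j38:
Numerator: 500(j38) + 7500 = 7500 + j19000
Denominator: (j38) + 8 = 8 + j38
|N| = √(7500² + 19000²) ≈ 20427, ∠N ≈ 68.46°
|D| = √(8² + 38²) ≈ 38.833, ∠D ≈ 78.11°
|G| = 20427 / 38.833 ≈ 526.02
Gain = 20 log₁₀(526.02) ≈ 54.42 dB
∠G = 68.46° − 78.11° = -9.65°

ω = 15: 55.9 dB, -16.9°; ω = 38: 54.4 dB, -9.7°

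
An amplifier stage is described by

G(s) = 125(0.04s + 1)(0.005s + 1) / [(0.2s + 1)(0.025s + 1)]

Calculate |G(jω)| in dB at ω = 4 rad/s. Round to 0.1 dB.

39.9 dB

At ω = 4 rad/s:
zero (1 + j4·0.04) = 1 + j0.16 → |·| ≈ 1.0127, ∠ ≈ 9.09°
zero (1 + j4·0.005) = 1 + j0.02 → |·| ≈ 1.0002, ∠ ≈ 1.15°
pole (1 + j4·0.2) = 1 + j0.8 → |·| ≈ 1.2806, ∠ ≈ 38.66°
pole (1 + j4·0.025) = 1 + j0.1 → |·| ≈ 1.005, ∠ ≈ 5.71°
|G| = 125 · 1.0127 · 1.0002 / (1.2806 · 1.005) ≈ 98.378
Gain = 20 log₁₀(98.378) ≈ 39.86 dB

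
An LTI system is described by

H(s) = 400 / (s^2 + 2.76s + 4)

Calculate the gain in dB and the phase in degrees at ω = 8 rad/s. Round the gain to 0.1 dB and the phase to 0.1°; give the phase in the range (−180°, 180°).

At s = jω = j8:
quadratic: (j8)² + 2.76·j8 + 4 = -60 + j22.08 → |·| ≈ 63.934, ∠ ≈ 159.80°
|H| = 400 / 63.934 ≈ 6.2565
Gain = 20 log₁₀(6.2565) ≈ 15.93 dB
∠H = 0.00° − 159.80° = -159.80°

15.9 dB, -159.8°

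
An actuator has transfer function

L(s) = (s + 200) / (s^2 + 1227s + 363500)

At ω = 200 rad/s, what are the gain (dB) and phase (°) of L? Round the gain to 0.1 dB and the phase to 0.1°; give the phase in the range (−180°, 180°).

Substitute s = j200:
Numerator: (j200) + 200 = 200 + j200
Denominator: (j200)^2 + 1227(j200) + 363500 = 323500 + j245400
|N| = √(200² + 200²) ≈ 282.84, ∠N ≈ 45.00°
|D| = √(323500² + 245400²) ≈ 4.0605e+05, ∠D ≈ 37.18°
|L| = 282.84 / 4.0605e+05 ≈ 0.00069656
Gain = 20 log₁₀(0.00069656) ≈ -63.14 dB
∠L = 45.00° − 37.18° = 7.82°

-63.1 dB, 7.8°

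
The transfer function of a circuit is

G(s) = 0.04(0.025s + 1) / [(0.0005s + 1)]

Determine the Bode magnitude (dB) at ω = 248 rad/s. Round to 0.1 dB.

At ω = 248 rad/s:
zero (1 + j248·0.025) = 1 + j6.2 → |·| ≈ 6.2801, ∠ ≈ 80.84°
pole (1 + j248·0.0005) = 1 + j0.124 → |·| ≈ 1.0077, ∠ ≈ 7.07°
|G| = 0.04 · 6.2801 / (1.0077) ≈ 0.24928
Gain = 20 log₁₀(0.24928) ≈ -12.07 dB

-12.1 dB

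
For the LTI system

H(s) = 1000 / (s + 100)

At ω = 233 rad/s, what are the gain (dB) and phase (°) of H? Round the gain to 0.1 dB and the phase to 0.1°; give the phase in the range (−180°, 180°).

11.9 dB, -66.8°

At s = jω = j233:
pole (s+100): 100 + j233 → |·| = √(100²+233²) = √64289 ≈ 253.55, ∠ = arctan(233/100) ≈ 66.77°
|H| = 1000 / 253.55 ≈ 3.944
Gain = 20 log₁₀(3.944) ≈ 11.92 dB
∠H = 0.00° − 66.77° = -66.77°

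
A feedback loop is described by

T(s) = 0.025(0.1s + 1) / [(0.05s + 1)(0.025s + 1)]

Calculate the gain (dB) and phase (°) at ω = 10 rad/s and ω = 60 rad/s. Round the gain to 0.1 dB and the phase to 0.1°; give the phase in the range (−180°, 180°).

ω = 10: -30.3 dB, 4.4°; ω = 60: -31.5 dB, -47.3°

At ω = 10 rad/s:
zero (1 + j10·0.1) = 1 + j1 → |·| ≈ 1.4142, ∠ ≈ 45.00°
pole (1 + j10·0.05) = 1 + j0.5 → |·| ≈ 1.118, ∠ ≈ 26.57°
pole (1 + j10·0.025) = 1 + j0.25 → |·| ≈ 1.0308, ∠ ≈ 14.04°
|T| = 0.025 · 1.4142 / (1.118 · 1.0308) ≈ 0.030679
Gain = 20 log₁₀(0.030679) ≈ -30.26 dB
∠T = (45.00°) − (26.57° + 14.04°) = 4.39°

At ω = 60 rad/s:
zero (1 + j60·0.1) = 1 + j6 → |·| ≈ 6.0828, ∠ ≈ 80.54°
pole (1 + j60·0.05) = 1 + j3 → |·| ≈ 3.1623, ∠ ≈ 71.57°
pole (1 + j60·0.025) = 1 + j1.5 → |·| ≈ 1.8028, ∠ ≈ 56.31°
|T| = 0.025 · 6.0828 / (3.1623 · 1.8028) ≈ 0.026674
Gain = 20 log₁₀(0.026674) ≈ -31.48 dB
∠T = (80.54°) − (71.57° + 56.31°) = -47.34°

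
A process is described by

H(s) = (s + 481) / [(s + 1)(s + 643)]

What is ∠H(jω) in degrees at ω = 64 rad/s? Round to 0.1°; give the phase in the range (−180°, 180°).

At s = jω = j64:
zero (s+481): 481 + j64 → |·| = √(481²+64²) = √235457 ≈ 485.24, ∠ = arctan(64/481) ≈ 7.58°
pole (s+1): 1 + j64 → |·| = √(1²+64²) = √4097 ≈ 64.008, ∠ = arctan(64/1) ≈ 89.10°
pole (s+643): 643 + j64 → |·| = √(643²+64²) = √417545 ≈ 646.18, ∠ = arctan(64/643) ≈ 5.68°
∠H = 7.58° − 94.78° = -87.20°

-87.2°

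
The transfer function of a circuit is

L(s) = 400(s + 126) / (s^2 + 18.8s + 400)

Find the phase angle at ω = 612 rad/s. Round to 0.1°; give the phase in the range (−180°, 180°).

-99.9°

At s = jω = j612:
zero (s+126): 126 + j612 → |·| = √(126²+612²) = √390420 ≈ 624.84, ∠ = arctan(612/126) ≈ 78.37°
quadratic: (j612)² + 18.8·j612 + 400 = -374144 + j11505.6 → |·| ≈ 3.7432e+05, ∠ ≈ 178.24°
∠L = 78.37° − 178.24° = -99.87°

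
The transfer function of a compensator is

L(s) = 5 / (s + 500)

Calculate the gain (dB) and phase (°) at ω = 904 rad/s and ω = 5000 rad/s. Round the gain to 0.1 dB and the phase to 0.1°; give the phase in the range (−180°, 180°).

ω = 904: -46.3 dB, -61.1°; ω = 5000: -60.0 dB, -84.3°

At s = jω = j904:
pole (s+500): 500 + j904 → |·| = √(500²+904²) = √1067216 ≈ 1033.1, ∠ = arctan(904/500) ≈ 61.05°
|L| = 5 / 1033.1 ≈ 0.0048398
Gain = 20 log₁₀(0.0048398) ≈ -46.30 dB
∠L = 0.00° − 61.05° = -61.05°

At s = jω = j5000:
pole (s+500): 500 + j5000 → |·| = √(500²+5000²) = √25250000 ≈ 5024.9, ∠ = arctan(5000/500) ≈ 84.29°
|L| = 5 / 5024.9 ≈ 0.00099504
Gain = 20 log₁₀(0.00099504) ≈ -60.04 dB
∠L = 0.00° − 84.29° = -84.29°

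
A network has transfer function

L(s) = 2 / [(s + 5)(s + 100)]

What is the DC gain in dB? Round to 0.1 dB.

-48.0 dB

L(0) = 2 / (5·100) = 0.004
20 log₁₀(0.004) ≈ -47.96 dB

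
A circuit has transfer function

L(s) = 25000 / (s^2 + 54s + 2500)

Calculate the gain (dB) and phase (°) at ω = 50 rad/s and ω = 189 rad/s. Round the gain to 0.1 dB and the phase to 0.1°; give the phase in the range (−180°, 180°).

At s = jω = j50:
quadratic: (j50)² + 54·j50 + 2500 = 0 + j2700 → |·| ≈ 2700, ∠ ≈ 90.00°
|L| = 25000 / 2700 ≈ 9.2593
Gain = 20 log₁₀(9.2593) ≈ 19.33 dB
∠L = 0.00° − 90.00° = -90.00°

At s = jω = j189:
quadratic: (j189)² + 54·j189 + 2500 = -33221 + j10206 → |·| ≈ 34753, ∠ ≈ 162.92°
|L| = 25000 / 34753 ≈ 0.71936
Gain = 20 log₁₀(0.71936) ≈ -2.86 dB
∠L = 0.00° − 162.92° = -162.92°

ω = 50: 19.3 dB, -90.0°; ω = 189: -2.9 dB, -162.9°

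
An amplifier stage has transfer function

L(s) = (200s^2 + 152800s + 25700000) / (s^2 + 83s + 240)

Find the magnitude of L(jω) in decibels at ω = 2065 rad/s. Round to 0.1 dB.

46.3 dB

Substitute s = j2065:
Numerator: 200(j2065)^2 + 152800(j2065) + 25700000 = -827145000 + j315532000
Denominator: (j2065)^2 + 83(j2065) + 240 = -4263985 + j171395
|N| = √(827145000² + 315532000²) ≈ 8.8528e+08, ∠N ≈ 159.12°
|D| = √(4263985² + 171395²) ≈ 4.2674e+06, ∠D ≈ 177.70°
|L| = 8.8528e+08 / 4.2674e+06 ≈ 207.45
Gain = 20 log₁₀(207.45) ≈ 46.34 dB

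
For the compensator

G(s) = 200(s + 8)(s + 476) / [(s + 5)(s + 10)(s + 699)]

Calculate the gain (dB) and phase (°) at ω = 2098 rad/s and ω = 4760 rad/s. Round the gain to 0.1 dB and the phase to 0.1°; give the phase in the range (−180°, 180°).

At s = jω = j2098:
zero (s+8): 8 + j2098 → |·| = √(8²+2098²) = √4401668 ≈ 2098, ∠ = arctan(2098/8) ≈ 89.78°
zero (s+476): 476 + j2098 → |·| = √(476²+2098²) = √4628180 ≈ 2151.3, ∠ = arctan(2098/476) ≈ 77.22°
pole (s+5): 5 + j2098 → |·| = √(5²+2098²) = √4401629 ≈ 2098, ∠ = arctan(2098/5) ≈ 89.86°
pole (s+10): 10 + j2098 → |·| = √(10²+2098²) = √4401704 ≈ 2098, ∠ = arctan(2098/10) ≈ 89.73°
pole (s+699): 699 + j2098 → |·| = √(699²+2098²) = √4890205 ≈ 2211.4, ∠ = arctan(2098/699) ≈ 71.57°
|G| = 200 · 4.5134e+06 / 9.7337e+09 ≈ 0.092738
Gain = 20 log₁₀(0.092738) ≈ -20.65 dB
∠G = 167.00° − 251.16° = -84.16°

At s = jω = j4760:
zero (s+8): 8 + j4760 → |·| = √(8²+4760²) = √22657664 ≈ 4760, ∠ = arctan(4760/8) ≈ 89.90°
zero (s+476): 476 + j4760 → |·| = √(476²+4760²) = √22884176 ≈ 4783.7, ∠ = arctan(4760/476) ≈ 84.29°
pole (s+5): 5 + j4760 → |·| = √(5²+4760²) = √22657625 ≈ 4760, ∠ = arctan(4760/5) ≈ 89.94°
pole (s+10): 10 + j4760 → |·| = √(10²+4760²) = √22657700 ≈ 4760, ∠ = arctan(4760/10) ≈ 89.88°
pole (s+699): 699 + j4760 → |·| = √(699²+4760²) = √23146201 ≈ 4811, ∠ = arctan(4760/699) ≈ 81.65°
|G| = 200 · 2.277e+07 / 1.0901e+11 ≈ 0.041776
Gain = 20 log₁₀(0.041776) ≈ -27.58 dB
∠G = 174.19° − 261.47° = -87.28°

ω = 2098: -20.7 dB, -84.2°; ω = 4760: -27.6 dB, -87.3°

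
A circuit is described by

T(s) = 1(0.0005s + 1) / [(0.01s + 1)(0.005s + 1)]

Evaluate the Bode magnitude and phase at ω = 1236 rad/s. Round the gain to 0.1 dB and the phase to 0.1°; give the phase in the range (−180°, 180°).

-36.4 dB, -134.5°

At ω = 1236 rad/s:
zero (1 + j1236·0.0005) = 1 + j0.618 → |·| ≈ 1.1756, ∠ ≈ 31.72°
pole (1 + j1236·0.01) = 1 + j12.36 → |·| ≈ 12.4, ∠ ≈ 85.37°
pole (1 + j1236·0.005) = 1 + j6.18 → |·| ≈ 6.2604, ∠ ≈ 80.81°
|T| = 1 · 1.1756 / (12.4 · 6.2604) ≈ 0.015144
Gain = 20 log₁₀(0.015144) ≈ -36.40 dB
∠T = (31.72°) − (85.37° + 80.81°) = -134.46°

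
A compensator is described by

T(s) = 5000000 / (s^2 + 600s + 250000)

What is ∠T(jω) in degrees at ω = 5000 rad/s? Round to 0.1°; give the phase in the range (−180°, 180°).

At s = jω = j5000:
quadratic: (j5000)² + 600·j5000 + 250000 = -24750000 + j3000000 → |·| ≈ 2.4931e+07, ∠ ≈ 173.09°
∠T = 0.00° − 173.09° = -173.09°

-173.1°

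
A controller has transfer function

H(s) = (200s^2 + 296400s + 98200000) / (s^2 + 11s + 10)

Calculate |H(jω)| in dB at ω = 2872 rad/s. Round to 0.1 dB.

46.6 dB

Substitute s = j2872:
Numerator: 200(j2872)^2 + 296400(j2872) + 98200000 = -1551476800 + j851260800
Denominator: (j2872)^2 + 11(j2872) + 10 = -8248374 + j31592
|N| = √(1551476800² + 851260800²) ≈ 1.7697e+09, ∠N ≈ 151.25°
|D| = √(8248374² + 31592²) ≈ 8.2484e+06, ∠D ≈ 179.78°
|H| = 1.7697e+09 / 8.2484e+06 ≈ 214.55
Gain = 20 log₁₀(214.55) ≈ 46.63 dB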